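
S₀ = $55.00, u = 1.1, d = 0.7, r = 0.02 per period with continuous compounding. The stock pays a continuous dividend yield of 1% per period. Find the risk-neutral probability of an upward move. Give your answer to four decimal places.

p = 0.7751

Per-period risk-free factor R = e^0.02 = 1.0202; dividend-adjusted growth = e^(0.02−0.01) = 1.0101.
Risk-neutral probability p = (1.0101 − 0.7)/(1.1 − 0.7) = 0.3101/0.4000 = 0.7751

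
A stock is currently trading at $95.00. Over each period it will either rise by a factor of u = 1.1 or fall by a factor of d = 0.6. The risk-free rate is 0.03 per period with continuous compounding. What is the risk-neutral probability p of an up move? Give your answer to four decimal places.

p = 0.8609

Risk-neutral probability p = (e^0.03 − 0.6)/(1.1 − 0.6) = 0.4305/0.5000 = 0.8609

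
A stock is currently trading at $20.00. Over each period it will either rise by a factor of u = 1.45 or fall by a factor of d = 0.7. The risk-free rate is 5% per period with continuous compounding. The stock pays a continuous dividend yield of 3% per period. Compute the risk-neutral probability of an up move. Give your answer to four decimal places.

p = 0.4269

Per-period risk-free factor R = e^0.05 = 1.0513; dividend-adjusted growth = e^(0.05−0.03) = 1.0202.
Risk-neutral probability p = (1.0202 − 0.7)/(1.45 − 0.7) = 0.3202/0.7500 = 0.4269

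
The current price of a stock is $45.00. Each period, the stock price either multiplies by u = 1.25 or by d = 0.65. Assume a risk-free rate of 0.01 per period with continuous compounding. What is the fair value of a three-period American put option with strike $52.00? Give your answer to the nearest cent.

$13.52

Risk-neutral probability p = (e^0.01 − 0.65)/(1.25 − 0.65) = 0.3601/0.6000 = 0.6001
Terminal stock prices: S_uuu = 87.89, S_uud = 45.7, S_udd = 23.77, S_ddd = 12.36
Terminal payoffs (K − S): max(-35.89, 0) = 0, max(6.297, 0) = 6.297, max(28.23, 0) = 28.23, max(39.64, 0) = 39.64
Node uu (S = 70.31): continuation = e^(−0.01)·[0.6001·0.0000 + 0.3999·6.2969] = 2.4932; exercise value = 0.0000 ≤ continuation, so V_uu = 2.4932
Node ud (S = 36.56): continuation = e^(−0.01)·[0.6001·6.2969 + 0.3999·28.2344] = 14.9201; exercise value = 15.4375 > continuation, so V_ud = 15.4375 (exercise)
Node dd (S = 19.01): continuation = e^(−0.01)·[0.6001·28.2344 + 0.3999·39.6419] = 32.4701; exercise value = 32.9875 > continuation, so V_dd = 32.9875 (exercise)
Node u (S = 56.25): continuation = e^(−0.01)·[0.6001·2.4932 + 0.3999·15.4375] = 7.5935; exercise value = 0.0000 ≤ continuation, so V_u = 7.5935
Node d (S = 29.25): continuation = e^(−0.01)·[0.6001·15.4375 + 0.3999·32.9875] = 22.2326; exercise value = 22.7500 > continuation, so V_d = 22.7500 (exercise)
Node 0 (S = 45): continuation = e^(−0.01)·[0.6001·7.5935 + 0.3999·22.7500] = 13.5190; exercise value = 7.0000 ≤ continuation, so V_0 = 13.5190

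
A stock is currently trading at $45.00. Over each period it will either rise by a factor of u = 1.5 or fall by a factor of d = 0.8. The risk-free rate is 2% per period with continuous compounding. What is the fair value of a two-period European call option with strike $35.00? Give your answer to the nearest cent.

$14.17

Risk-neutral probability p = (e^0.02 − 0.8)/(1.5 − 0.8) = 0.2202/0.7000 = 0.3146
Terminal stock prices: S_uu = 101.2, S_ud = 54, S_dd = 28.8
Terminal payoffs (S − K): max(66.25, 0) = 66.25, max(19, 0) = 19, max(-6.2, 0) = 0
Node u (S = 67.5): V_u = e^(−0.02)·[0.3146·66.2500 + 0.6854·19.0000] = 33.1930
Node d (S = 36): V_d = e^(−0.02)·[0.3146·19.0000 + 0.6854·0.0000] = 5.8585
Node 0 (S = 45): V_0 = e^(−0.02)·[0.3146·33.1930 + 0.6854·5.8585] = 14.1710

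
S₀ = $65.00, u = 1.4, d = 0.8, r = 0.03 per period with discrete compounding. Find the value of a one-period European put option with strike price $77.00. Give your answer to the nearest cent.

Risk-neutral probability p = (1 + 0.03 − 0.8)/(1.4 − 0.8) = 0.2300/0.6000 = 0.3833
Terminal stock prices: S_u = 91, S_d = 52
Terminal payoffs (K − S): max(-14, 0) = 0, max(25, 0) = 25
Node 0 (S = 65): V_0 = 1/1.03·[0.3833·0.0000 + 0.6167·25.0000] = 14.9676

$14.97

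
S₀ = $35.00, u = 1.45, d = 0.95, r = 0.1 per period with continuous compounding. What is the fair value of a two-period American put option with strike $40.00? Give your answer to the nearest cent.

$5.00

Risk-neutral probability p = (e^0.1 − 0.95)/(1.45 − 0.95) = 0.1552/0.5000 = 0.3103
Terminal stock prices: S_uu = 73.59, S_ud = 48.21, S_dd = 31.59
Terminal payoffs (K − S): max(-33.59, 0) = 0, max(-8.212, 0) = 0, max(8.413, 0) = 8.413
Node u (S = 50.75): continuation = e^(−0.1)·[0.3103·0.0000 + 0.6897·0.0000] = 0.0000; exercise value = 0.0000 ≤ continuation, so V_u = 0.0000
Node d (S = 33.25): continuation = e^(−0.1)·[0.3103·0.0000 + 0.6897·8.4125] = 5.2496; exercise value = 6.7500 > continuation, so V_d = 6.7500 (exercise)
Node 0 (S = 35): continuation = e^(−0.1)·[0.3103·0.0000 + 0.6897·6.7500] = 4.2122; exercise value = 5.0000 > continuation, so V_0 = 5.0000 (exercise)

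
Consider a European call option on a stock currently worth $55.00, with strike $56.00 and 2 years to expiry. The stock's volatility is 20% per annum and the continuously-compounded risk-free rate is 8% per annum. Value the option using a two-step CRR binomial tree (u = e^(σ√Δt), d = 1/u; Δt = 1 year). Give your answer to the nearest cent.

$9.58

CRR parameters: u = e^(σ√Δt) = e^(0.2·√1) = 1.2214, d = 1/u = 0.8187
Per-period rate: rΔt = 0.08·1 = 0.08, so R = e^0.08 = 1.0833
Risk-neutral probability p = (e^0.08 − 0.8187)/(1.2214 − 0.8187) = 0.2646/0.4027 = 0.6570
Terminal stock prices: S_uu = 82.05, S_ud = 55, S_dd = 36.87
Terminal payoffs (S − K): max(26.05, 0) = 26.05, max(-1, 0) = 0, max(-19.13, 0) = 0
Node u (S = 67.18): V_u = e^(−0.08)·[0.6570·26.0504 + 0.3430·0.0000] = 15.7993
Node d (S = 45.03): V_d = e^(−0.08)·[0.6570·0.0000 + 0.3430·0.0000] = 0.0000
Node 0 (S = 55): V_0 = e^(−0.08)·[0.6570·15.7993 + 0.3430·0.0000] = 9.5821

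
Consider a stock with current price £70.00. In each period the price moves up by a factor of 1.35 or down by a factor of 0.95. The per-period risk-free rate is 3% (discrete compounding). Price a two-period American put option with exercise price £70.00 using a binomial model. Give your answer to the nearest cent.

£4.12

Risk-neutral probability p = (1 + 0.03 − 0.95)/(1.35 − 0.95) = 0.0800/0.4000 = 0.2000
Terminal stock prices: S_uu = 127.6, S_ud = 89.77, S_dd = 63.17
Terminal payoffs (K − S): max(-57.58, 0) = 0, max(-19.77, 0) = 0, max(6.825, 0) = 6.825
Node u (S = 94.5): continuation = 1/1.03·[0.2000·0.0000 + 0.8000·0.0000] = 0.0000; exercise value = 0.0000 ≤ continuation, so V_u = 0.0000
Node d (S = 66.5): continuation = 1/1.03·[0.2000·0.0000 + 0.8000·6.8250] = 5.3010; exercise value = 3.5000 ≤ continuation, so V_d = 5.3010
Node 0 (S = 70): continuation = 1/1.03·[0.2000·0.0000 + 0.8000·5.3010] = 4.1173; exercise value = 0.0000 ≤ continuation, so V_0 = 4.1173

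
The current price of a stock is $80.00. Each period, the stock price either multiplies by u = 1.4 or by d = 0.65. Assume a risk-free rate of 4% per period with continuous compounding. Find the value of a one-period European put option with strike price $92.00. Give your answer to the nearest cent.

Risk-neutral probability p = (e^0.04 − 0.65)/(1.4 − 0.65) = 0.3908/0.7500 = 0.5211
Terminal stock prices: S_u = 112, S_d = 52
Terminal payoffs (K − S): max(-20, 0) = 0, max(40, 0) = 40
Node 0 (S = 80): V_0 = e^(−0.04)·[0.5211·0.0000 + 0.4789·40.0000] = 18.4056

$18.41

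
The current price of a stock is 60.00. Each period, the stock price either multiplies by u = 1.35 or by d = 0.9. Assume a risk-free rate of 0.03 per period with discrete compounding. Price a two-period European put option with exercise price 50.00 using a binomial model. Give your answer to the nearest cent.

0.67

Risk-neutral probability p = (1 + 0.03 − 0.9)/(1.35 − 0.9) = 0.1300/0.4500 = 0.2889
Terminal stock prices: S_uu = 109.4, S_ud = 72.9, S_dd = 48.6
Terminal payoffs (K − S): max(-59.35, 0) = 0, max(-22.9, 0) = 0, max(1.4, 0) = 1.4
Node u (S = 81): V_u = 1/1.03·[0.2889·0.0000 + 0.7111·0.0000] = 0.0000
Node d (S = 54): V_d = 1/1.03·[0.2889·0.0000 + 0.7111·1.4000] = 0.9666
Node 0 (S = 60): V_0 = 1/1.03·[0.2889·0.0000 + 0.7111·0.9666] = 0.6673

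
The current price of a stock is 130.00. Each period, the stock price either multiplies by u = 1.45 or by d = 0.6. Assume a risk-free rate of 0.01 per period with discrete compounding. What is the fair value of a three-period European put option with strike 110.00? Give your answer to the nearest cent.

26.89

Risk-neutral probability p = (1 + 0.01 − 0.6)/(1.45 − 0.6) = 0.4100/0.8500 = 0.4824
Terminal stock prices: S_uuu = 396.3, S_uud = 164, S_udd = 67.86, S_ddd = 28.08
Terminal payoffs (K − S): max(-286.3, 0) = 0, max(-53.99, 0) = 0, max(42.14, 0) = 42.14, max(81.92, 0) = 81.92
Node uu (S = 273.3): V_uu = 1/1.01·[0.4824·0.0000 + 0.5176·0.0000] = 0.0000
Node ud (S = 113.1): V_ud = 1/1.01·[0.4824·0.0000 + 0.5176·42.1400] = 21.5977
Node dd (S = 46.8): V_dd = 1/1.01·[0.4824·42.1400 + 0.5176·81.9200] = 62.1109
Node u (S = 188.5): V_u = 1/1.01·[0.4824·0.0000 + 0.5176·21.5977] = 11.0693
Node d (S = 78): V_d = 1/1.01·[0.4824·21.5977 + 0.5176·62.1109] = 42.1477
Node 0 (S = 130): V_0 = 1/1.01·[0.4824·11.0693 + 0.5176·42.1477] = 26.8881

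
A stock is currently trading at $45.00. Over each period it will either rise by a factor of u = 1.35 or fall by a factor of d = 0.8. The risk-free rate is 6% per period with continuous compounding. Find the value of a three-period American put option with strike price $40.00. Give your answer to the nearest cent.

$2.97

Risk-neutral probability p = (e^0.06 − 0.8)/(1.35 − 0.8) = 0.2618/0.5500 = 0.4761
Terminal stock prices: S_uuu = 110.7, S_uud = 65.61, S_udd = 38.88, S_ddd = 23.04
Terminal payoffs (K − S): max(-70.72, 0) = 0, max(-25.61, 0) = 0, max(1.12, 0) = 1.12, max(16.96, 0) = 16.96
Node uu (S = 82.01): continuation = e^(−0.06)·[0.4761·0.0000 + 0.5239·0.0000] = 0.0000; exercise value = 0.0000 ≤ continuation, so V_uu = 0.0000
Node ud (S = 48.6): continuation = e^(−0.06)·[0.4761·0.0000 + 0.5239·1.1200] = 0.5526; exercise value = 0.0000 ≤ continuation, so V_ud = 0.5526
Node dd (S = 28.8): continuation = e^(−0.06)·[0.4761·1.1200 + 0.5239·16.9600] = 8.8706; exercise value = 11.2000 > continuation, so V_dd = 11.2000 (exercise)
Node u (S = 60.75): continuation = e^(−0.06)·[0.4761·0.0000 + 0.5239·0.5526] = 0.2727; exercise value = 0.0000 ≤ continuation, so V_u = 0.2727
Node d (S = 36): continuation = e^(−0.06)·[0.4761·0.5526 + 0.5239·11.2000] = 5.7741; exercise value = 4.0000 ≤ continuation, so V_d = 5.7741
Node 0 (S = 45): continuation = e^(−0.06)·[0.4761·0.2727 + 0.5239·5.7741] = 2.9713; exercise value = 0.0000 ≤ continuation, so V_0 = 2.9713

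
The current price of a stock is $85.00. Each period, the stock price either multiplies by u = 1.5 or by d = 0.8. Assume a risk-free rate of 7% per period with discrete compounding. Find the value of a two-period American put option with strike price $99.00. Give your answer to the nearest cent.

$17.80

Risk-neutral probability p = (1 + 0.07 − 0.8)/(1.5 − 0.8) = 0.2700/0.7000 = 0.3857
Terminal stock prices: S_uu = 191.2, S_ud = 102, S_dd = 54.4
Terminal payoffs (K − S): max(-92.25, 0) = 0, max(-3, 0) = 0, max(44.6, 0) = 44.6
Node u (S = 127.5): continuation = 1/1.07·[0.3857·0.0000 + 0.6143·0.0000] = 0.0000; exercise value = 0.0000 ≤ continuation, so V_u = 0.0000
Node d (S = 68): continuation = 1/1.07·[0.3857·0.0000 + 0.6143·44.6000] = 25.6048; exercise value = 31.0000 > continuation, so V_d = 31.0000 (exercise)
Node 0 (S = 85): continuation = 1/1.07·[0.3857·0.0000 + 0.6143·31.0000] = 17.7971; exercise value = 14.0000 ≤ continuation, so V_0 = 17.7971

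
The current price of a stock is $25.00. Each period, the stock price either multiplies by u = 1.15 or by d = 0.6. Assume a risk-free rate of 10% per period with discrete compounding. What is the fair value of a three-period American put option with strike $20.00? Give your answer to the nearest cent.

Risk-neutral probability p = (1 + 0.1 − 0.6)/(1.15 − 0.6) = 0.5000/0.5500 = 0.9091
Terminal stock prices: S_uuu = 38.02, S_uud = 19.84, S_udd = 10.35, S_ddd = 5.4
Terminal payoffs (K − S): max(-18.02, 0) = 0, max(0.1625, 0) = 0.1625, max(9.65, 0) = 9.65, max(14.6, 0) = 14.6
Node uu (S = 33.06): continuation = 1/1.1·[0.9091·0.0000 + 0.0909·0.1625] = 0.0134; exercise value = 0.0000 ≤ continuation, so V_uu = 0.0134
Node ud (S = 17.25): continuation = 1/1.1·[0.9091·0.1625 + 0.0909·9.6500] = 0.9318; exercise value = 2.7500 > continuation, so V_ud = 2.7500 (exercise)
Node dd (S = 9): continuation = 1/1.1·[0.9091·9.6500 + 0.0909·14.6000] = 9.1818; exercise value = 11.0000 > continuation, so V_dd = 11.0000 (exercise)
Node u (S = 28.75): continuation = 1/1.1·[0.9091·0.0134 + 0.0909·2.7500] = 0.2384; exercise value = 0.0000 ≤ continuation, so V_u = 0.2384
Node d (S = 15): continuation = 1/1.1·[0.9091·2.7500 + 0.0909·11.0000] = 3.1818; exercise value = 5.0000 > continuation, so V_d = 5.0000 (exercise)
Node 0 (S = 25): continuation = 1/1.1·[0.9091·0.2384 + 0.0909·5.0000] = 0.6102; exercise value = 0.0000 ≤ continuation, so V_0 = 0.6102

$0.61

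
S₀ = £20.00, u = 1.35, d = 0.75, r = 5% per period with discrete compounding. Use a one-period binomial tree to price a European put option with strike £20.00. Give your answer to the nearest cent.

£2.38

Risk-neutral probability p = (1 + 0.05 − 0.75)/(1.35 − 0.75) = 0.3000/0.6000 = 0.5000
Terminal stock prices: S_u = 27, S_d = 15
Terminal payoffs (K − S): max(-7, 0) = 0, max(5, 0) = 5
Node 0 (S = 20): V_0 = 1/1.05·[0.5000·0.0000 + 0.5000·5.0000] = 2.3810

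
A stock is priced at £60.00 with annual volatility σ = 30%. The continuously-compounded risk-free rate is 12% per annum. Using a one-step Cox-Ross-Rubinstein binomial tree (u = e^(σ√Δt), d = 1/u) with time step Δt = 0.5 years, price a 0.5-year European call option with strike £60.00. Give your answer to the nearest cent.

CRR parameters: u = e^(σ√Δt) = e^(0.3·√0.5) = 1.2363, d = 1/u = 0.8089
Per-period rate: rΔt = 0.12·0.5 = 0.06, so R = e^0.06 = 1.0618
Risk-neutral probability p = (e^0.06 − 0.8089)/(1.2363 − 0.8089) = 0.2530/0.4275 = 0.5918
Terminal stock prices: S_u = 74.18, S_d = 48.53
Terminal payoffs (S − K): max(14.18, 0) = 14.18, max(-11.47, 0) = 0
Node 0 (S = 60): V_0 = e^(−0.06)·[0.5918·14.1787 + 0.4082·0.0000] = 7.9027

£7.90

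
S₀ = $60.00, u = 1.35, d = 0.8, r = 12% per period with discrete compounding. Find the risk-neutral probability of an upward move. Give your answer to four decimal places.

Risk-neutral probability p = (1 + 0.12 − 0.8)/(1.35 − 0.8) = 0.3200/0.5500 = 0.5818

p = 0.5818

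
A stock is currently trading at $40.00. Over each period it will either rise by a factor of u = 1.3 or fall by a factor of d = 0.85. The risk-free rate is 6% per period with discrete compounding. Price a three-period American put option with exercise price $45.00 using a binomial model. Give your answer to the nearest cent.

Risk-neutral probability p = (1 + 0.06 − 0.85)/(1.3 − 0.85) = 0.2100/0.4500 = 0.4667
Terminal stock prices: S_uuu = 87.88, S_uud = 57.46, S_udd = 37.57, S_ddd = 24.56
Terminal payoffs (K − S): max(-42.88, 0) = 0, max(-12.46, 0) = 0, max(7.43, 0) = 7.43, max(20.44, 0) = 20.44
Node uu (S = 67.6): continuation = 1/1.06·[0.4667·0.0000 + 0.5333·0.0000] = 0.0000; exercise value = 0.0000 ≤ continuation, so V_uu = 0.0000
Node ud (S = 44.2): continuation = 1/1.06·[0.4667·0.0000 + 0.5333·7.4300] = 3.7384; exercise value = 0.8000 ≤ continuation, so V_ud = 3.7384
Node dd (S = 28.9): continuation = 1/1.06·[0.4667·7.4300 + 0.5333·20.4350] = 13.5528; exercise value = 16.1000 > continuation, so V_dd = 16.1000 (exercise)
Node u (S = 52): continuation = 1/1.06·[0.4667·0.0000 + 0.5333·3.7384] = 1.8809; exercise value = 0.0000 ≤ continuation, so V_u = 1.8809
Node d (S = 34): continuation = 1/1.06·[0.4667·3.7384 + 0.5333·16.1000] = 9.7464; exercise value = 11.0000 > continuation, so V_d = 11.0000 (exercise)
Node 0 (S = 40): continuation = 1/1.06·[0.4667·1.8809 + 0.5333·11.0000] = 6.3627; exercise value = 5.0000 ≤ continuation, so V_0 = 6.3627

$6.36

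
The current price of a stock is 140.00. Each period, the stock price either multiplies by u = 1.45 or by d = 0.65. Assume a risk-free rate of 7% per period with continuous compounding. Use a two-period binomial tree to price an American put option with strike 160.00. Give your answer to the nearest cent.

36.43

Risk-neutral probability p = (e^0.07 − 0.65)/(1.45 − 0.65) = 0.4225/0.8000 = 0.5281
Terminal stock prices: S_uu = 294.4, S_ud = 132, S_dd = 59.15
Terminal payoffs (K − S): max(-134.4, 0) = 0, max(28.05, 0) = 28.05, max(100.8, 0) = 100.8
Node u (S = 203): continuation = e^(−0.07)·[0.5281·0.0000 + 0.4719·28.0500] = 12.3410; exercise value = 0.0000 ≤ continuation, so V_u = 12.3410
Node d (S = 91): continuation = e^(−0.07)·[0.5281·28.0500 + 0.4719·100.8500] = 58.1830; exercise value = 69.0000 > continuation, so V_d = 69.0000 (exercise)
Node 0 (S = 140): continuation = e^(−0.07)·[0.5281·12.3410 + 0.4719·69.0000] = 36.4346; exercise value = 20.0000 ≤ continuation, so V_0 = 36.4346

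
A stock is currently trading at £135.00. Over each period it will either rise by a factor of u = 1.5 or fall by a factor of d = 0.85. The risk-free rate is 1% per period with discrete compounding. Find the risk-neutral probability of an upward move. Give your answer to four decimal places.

Risk-neutral probability p = (1 + 0.01 − 0.85)/(1.5 − 0.85) = 0.1600/0.6500 = 0.2462

p = 0.2462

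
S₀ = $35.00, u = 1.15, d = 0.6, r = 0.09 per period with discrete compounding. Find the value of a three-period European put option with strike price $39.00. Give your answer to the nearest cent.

$2.89

Risk-neutral probability p = (1 + 0.09 − 0.6)/(1.15 − 0.6) = 0.4900/0.5500 = 0.8909
Terminal stock prices: S_uuu = 53.23, S_uud = 27.77, S_udd = 14.49, S_ddd = 7.56
Terminal payoffs (K − S): max(-14.23, 0) = 0, max(11.23, 0) = 11.23, max(24.51, 0) = 24.51, max(31.44, 0) = 31.44
Node uu (S = 46.29): V_uu = 1/1.09·[0.8909·0.0000 + 0.1091·11.2275] = 1.1237
Node ud (S = 24.15): V_ud = 1/1.09·[0.8909·11.2275 + 0.1091·24.5100] = 11.6298
Node dd (S = 12.6): V_dd = 1/1.09·[0.8909·24.5100 + 0.1091·31.4400] = 23.1798
Node u (S = 40.25): V_u = 1/1.09·[0.8909·1.1237 + 0.1091·11.6298] = 2.0824
Node d (S = 21): V_d = 1/1.09·[0.8909·11.6298 + 0.1091·23.1798] = 11.8255
Node 0 (S = 35): V_0 = 1/1.09·[0.8909·2.0824 + 0.1091·11.8255] = 2.8856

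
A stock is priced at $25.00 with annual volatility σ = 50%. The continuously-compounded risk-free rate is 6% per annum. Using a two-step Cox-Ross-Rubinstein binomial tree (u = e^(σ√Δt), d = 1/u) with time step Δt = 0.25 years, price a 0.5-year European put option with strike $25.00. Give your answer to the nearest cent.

CRR parameters: u = e^(σ√Δt) = e^(0.5·√0.25) = 1.2840, d = 1/u = 0.7788
Per-period rate: rΔt = 0.06·0.25 = 0.015, so R = e^0.015 = 1.0151
Risk-neutral probability p = (e^0.015 − 0.7788)/(1.2840 − 0.7788) = 0.2363/0.5052 = 0.4677
Terminal stock prices: S_uu = 41.22, S_ud = 25, S_dd = 15.16
Terminal payoffs (K − S): max(-16.22, 0) = 0, max(0, 0) = 0, max(9.837, 0) = 9.837
Node u (S = 32.1): V_u = e^(−0.015)·[0.4677·0.0000 + 0.5323·0.0000] = 0.0000
Node d (S = 19.47): V_d = e^(−0.015)·[0.4677·0.0000 + 0.5323·9.8367] = 5.1578
Node 0 (S = 25): V_0 = e^(−0.015)·[0.4677·0.0000 + 0.5323·5.1578] = 2.7044

$2.70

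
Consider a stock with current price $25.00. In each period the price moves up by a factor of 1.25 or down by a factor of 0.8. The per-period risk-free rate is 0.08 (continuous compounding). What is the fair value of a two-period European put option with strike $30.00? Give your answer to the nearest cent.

Risk-neutral probability p = (e^0.08 − 0.8)/(1.25 − 0.8) = 0.2833/0.4500 = 0.6295
Terminal stock prices: S_uu = 39.06, S_ud = 25, S_dd = 16
Terminal payoffs (K − S): max(-9.062, 0) = 0, max(5, 0) = 5, max(14, 0) = 14
Node u (S = 31.25): V_u = e^(−0.08)·[0.6295·0.0000 + 0.3705·5.0000] = 1.7099
Node d (S = 20): V_d = e^(−0.08)·[0.6295·5.0000 + 0.3705·14.0000] = 7.6935
Node 0 (S = 25): V_0 = e^(−0.08)·[0.6295·1.7099 + 0.3705·7.6935] = 3.6248

$3.62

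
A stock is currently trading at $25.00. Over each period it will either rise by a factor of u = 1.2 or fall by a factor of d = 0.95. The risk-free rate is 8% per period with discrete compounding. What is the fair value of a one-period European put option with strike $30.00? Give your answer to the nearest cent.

Risk-neutral probability p = (1 + 0.08 − 0.95)/(1.2 − 0.95) = 0.1300/0.2500 = 0.5200
Terminal stock prices: S_u = 30, S_d = 23.75
Terminal payoffs (K − S): max(0, 0) = 0, max(6.25, 0) = 6.25
Node 0 (S = 25): V_0 = 1/1.08·[0.5200·0.0000 + 0.4800·6.2500] = 2.7778

$2.78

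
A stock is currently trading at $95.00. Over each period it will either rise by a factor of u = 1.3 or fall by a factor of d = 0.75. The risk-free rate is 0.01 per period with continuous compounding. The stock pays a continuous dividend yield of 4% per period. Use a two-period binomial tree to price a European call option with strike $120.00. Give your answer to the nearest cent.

$6.39

Per-period risk-free factor R = e^0.01 = 1.0101; dividend-adjusted growth = e^(0.01−0.04) = 0.9704.
Risk-neutral probability p = (0.9704 − 0.75)/(1.3 − 0.75) = 0.2204/0.5500 = 0.4008
Terminal stock prices: S_uu = 160.6, S_ud = 92.62, S_dd = 53.44
Terminal payoffs (S − K): max(40.55, 0) = 40.55, max(-27.38, 0) = 0, max(-66.56, 0) = 0
Node u (S = 123.5): V_u = e^(−0.01)·[0.4008·40.5500 + 0.5992·0.0000] = 16.0911
Node d (S = 71.25): V_d = e^(−0.01)·[0.4008·0.0000 + 0.5992·0.0000] = 0.0000
Node 0 (S = 95): V_0 = e^(−0.01)·[0.4008·16.0911 + 0.5992·0.0000] = 6.3853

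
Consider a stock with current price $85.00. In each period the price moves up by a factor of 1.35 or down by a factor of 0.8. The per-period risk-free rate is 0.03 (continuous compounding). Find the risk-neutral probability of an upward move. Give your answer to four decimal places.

Risk-neutral probability p = (e^0.03 − 0.8)/(1.35 − 0.8) = 0.2305/0.5500 = 0.4190

p = 0.4190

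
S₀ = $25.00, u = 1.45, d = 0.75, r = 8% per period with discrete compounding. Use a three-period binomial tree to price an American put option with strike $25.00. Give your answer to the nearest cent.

$3.58

Risk-neutral probability p = (1 + 0.08 − 0.75)/(1.45 − 0.75) = 0.3300/0.7000 = 0.4714
Terminal stock prices: S_uuu = 76.22, S_uud = 39.42, S_udd = 20.39, S_ddd = 10.55
Terminal payoffs (K − S): max(-51.22, 0) = 0, max(-14.42, 0) = 0, max(4.609, 0) = 4.609, max(14.45, 0) = 14.45
Node uu (S = 52.56): continuation = 1/1.08·[0.4714·0.0000 + 0.5286·0.0000] = 0.0000; exercise value = 0.0000 ≤ continuation, so V_uu = 0.0000
Node ud (S = 27.19): continuation = 1/1.08·[0.4714·0.0000 + 0.5286·4.6094] = 2.2559; exercise value = 0.0000 ≤ continuation, so V_ud = 2.2559
Node dd (S = 14.06): continuation = 1/1.08·[0.4714·4.6094 + 0.5286·14.4531] = 9.0856; exercise value = 10.9375 > continuation, so V_dd = 10.9375 (exercise)
Node u (S = 36.25): continuation = 1/1.08·[0.4714·0.0000 + 0.5286·2.2559] = 1.1041; exercise value = 0.0000 ≤ continuation, so V_u = 1.1041
Node d (S = 18.75): continuation = 1/1.08·[0.4714·2.2559 + 0.5286·10.9375] = 6.3377; exercise value = 6.2500 ≤ continuation, so V_d = 6.3377
Node 0 (S = 25): continuation = 1/1.08·[0.4714·1.1041 + 0.5286·6.3377] = 3.5837; exercise value = 0.0000 ≤ continuation, so V_0 = 3.5837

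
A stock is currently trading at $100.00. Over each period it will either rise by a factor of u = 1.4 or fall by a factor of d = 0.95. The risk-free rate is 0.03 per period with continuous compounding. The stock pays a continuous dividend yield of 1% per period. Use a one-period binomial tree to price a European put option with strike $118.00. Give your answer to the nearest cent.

$18.84

Per-period risk-free factor R = e^0.03 = 1.0305; dividend-adjusted growth = e^(0.03−0.01) = 1.0202.
Risk-neutral probability p = (1.0202 − 0.95)/(1.4 − 0.95) = 0.0702/0.4500 = 0.1560
Terminal stock prices: S_u = 140, S_d = 95
Terminal payoffs (K − S): max(-22, 0) = 0, max(23, 0) = 23
Node 0 (S = 100): V_0 = e^(−0.03)·[0.1560·0.0000 + 0.8440·23.0000] = 18.8382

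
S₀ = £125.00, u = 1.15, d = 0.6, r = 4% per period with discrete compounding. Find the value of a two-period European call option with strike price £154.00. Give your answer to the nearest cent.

£6.69

Risk-neutral probability p = (1 + 0.04 − 0.6)/(1.15 − 0.6) = 0.4400/0.5500 = 0.8000
Terminal stock prices: S_uu = 165.3, S_ud = 86.25, S_dd = 45
Terminal payoffs (S − K): max(11.31, 0) = 11.31, max(-67.75, 0) = 0, max(-109, 0) = 0
Node u (S = 143.8): V_u = 1/1.04·[0.8000·11.3125 + 0.2000·0.0000] = 8.7019
Node d (S = 75): V_d = 1/1.04·[0.8000·0.0000 + 0.2000·0.0000] = 0.0000
Node 0 (S = 125): V_0 = 1/1.04·[0.8000·8.7019 + 0.2000·0.0000] = 6.6938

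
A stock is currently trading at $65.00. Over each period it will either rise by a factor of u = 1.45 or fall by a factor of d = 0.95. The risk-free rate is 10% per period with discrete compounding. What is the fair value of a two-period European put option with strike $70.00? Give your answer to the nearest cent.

Risk-neutral probability p = (1 + 0.1 − 0.95)/(1.45 − 0.95) = 0.1500/0.5000 = 0.3000
Terminal stock prices: S_uu = 136.7, S_ud = 89.54, S_dd = 58.66
Terminal payoffs (K − S): max(-66.66, 0) = 0, max(-19.54, 0) = 0, max(11.34, 0) = 11.34
Node u (S = 94.25): V_u = 1/1.1·[0.3000·0.0000 + 0.7000·0.0000] = 0.0000
Node d (S = 61.75): V_d = 1/1.1·[0.3000·0.0000 + 0.7000·11.3375] = 7.2148
Node 0 (S = 65): V_0 = 1/1.1·[0.3000·0.0000 + 0.7000·7.2148] = 4.5912

$4.59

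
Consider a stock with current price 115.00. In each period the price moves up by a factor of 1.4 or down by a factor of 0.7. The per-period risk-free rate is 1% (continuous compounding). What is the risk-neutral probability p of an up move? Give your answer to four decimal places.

p = 0.4429

Risk-neutral probability p = (e^0.01 − 0.7)/(1.4 − 0.7) = 0.3101/0.7000 = 0.4429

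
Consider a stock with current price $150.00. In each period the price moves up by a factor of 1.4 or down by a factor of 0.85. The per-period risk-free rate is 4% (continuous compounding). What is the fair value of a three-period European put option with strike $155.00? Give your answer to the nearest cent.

Risk-neutral probability p = (e^0.04 − 0.85)/(1.4 − 0.85) = 0.1908/0.5500 = 0.3469
Terminal stock prices: S_uuu = 411.6, S_uud = 249.9, S_udd = 151.7, S_ddd = 92.12
Terminal payoffs (K − S): max(-256.6, 0) = 0, max(-94.9, 0) = 0, max(3.275, 0) = 3.275, max(62.88, 0) = 62.88
Node uu (S = 294): V_uu = e^(−0.04)·[0.3469·0.0000 + 0.6531·0.0000] = 0.0000
Node ud (S = 178.5): V_ud = e^(−0.04)·[0.3469·0.0000 + 0.6531·3.2750] = 2.0549
Node dd (S = 108.4): V_dd = e^(−0.04)·[0.3469·3.2750 + 0.6531·62.8813] = 40.5474
Node u (S = 210): V_u = e^(−0.04)·[0.3469·0.0000 + 0.6531·2.0549] = 1.2894
Node d (S = 127.5): V_d = e^(−0.04)·[0.3469·2.0549 + 0.6531·40.5474] = 26.1270
Node 0 (S = 150): V_0 = e^(−0.04)·[0.3469·1.2894 + 0.6531·26.1270] = 16.8235

$16.82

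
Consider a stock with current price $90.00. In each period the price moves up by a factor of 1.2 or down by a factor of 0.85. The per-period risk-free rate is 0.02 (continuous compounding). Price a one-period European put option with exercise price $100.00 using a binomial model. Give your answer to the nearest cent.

$11.83

Risk-neutral probability p = (e^0.02 − 0.85)/(1.2 − 0.85) = 0.1702/0.3500 = 0.4863
Terminal stock prices: S_u = 108, S_d = 76.5
Terminal payoffs (K − S): max(-8, 0) = 0, max(23.5, 0) = 23.5
Node 0 (S = 90): V_0 = e^(−0.02)·[0.4863·0.0000 + 0.5137·23.5000] = 11.8332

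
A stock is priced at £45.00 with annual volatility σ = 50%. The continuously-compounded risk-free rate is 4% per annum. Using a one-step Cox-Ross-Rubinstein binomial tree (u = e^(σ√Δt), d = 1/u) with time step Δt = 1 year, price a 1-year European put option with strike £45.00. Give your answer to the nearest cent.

CRR parameters: u = e^(σ√Δt) = e^(0.5·√1) = 1.6487, d = 1/u = 0.6065
Per-period rate: rΔt = 0.04·1 = 0.04, so R = e^0.04 = 1.0408
Risk-neutral probability p = (e^0.04 − 0.6065)/(1.6487 − 0.6065) = 0.4343/1.0422 = 0.4167
Terminal stock prices: S_u = 74.19, S_d = 27.29
Terminal payoffs (K − S): max(-29.19, 0) = 0, max(17.71, 0) = 17.71
Node 0 (S = 45): V_0 = e^(−0.04)·[0.4167·0.0000 + 0.5833·17.7061] = 9.9230

£9.92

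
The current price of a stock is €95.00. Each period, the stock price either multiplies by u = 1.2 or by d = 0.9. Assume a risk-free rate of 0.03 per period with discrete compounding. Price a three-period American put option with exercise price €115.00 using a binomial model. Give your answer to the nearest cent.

€20.00

Risk-neutral probability p = (1 + 0.03 − 0.9)/(1.2 − 0.9) = 0.1300/0.3000 = 0.4333
Terminal stock prices: S_uuu = 164.2, S_uud = 123.1, S_udd = 92.34, S_ddd = 69.26
Terminal payoffs (K − S): max(-49.16, 0) = 0, max(-8.12, 0) = 0, max(22.66, 0) = 22.66, max(45.74, 0) = 45.74
Node uu (S = 136.8): continuation = 1/1.03·[0.4333·0.0000 + 0.5667·0.0000] = 0.0000; exercise value = 0.0000 ≤ continuation, so V_uu = 0.0000
Node ud (S = 102.6): continuation = 1/1.03·[0.4333·0.0000 + 0.5667·22.6600] = 12.4667; exercise value = 12.4000 ≤ continuation, so V_ud = 12.4667
Node dd (S = 76.95): continuation = 1/1.03·[0.4333·22.6600 + 0.5667·45.7450] = 34.7005; exercise value = 38.0500 > continuation, so V_dd = 38.0500 (exercise)
Node u (S = 114): continuation = 1/1.03·[0.4333·0.0000 + 0.5667·12.4667] = 6.8587; exercise value = 1.0000 ≤ continuation, so V_u = 6.8587
Node d (S = 85.5): continuation = 1/1.03·[0.4333·12.4667 + 0.5667·38.0500] = 26.1785; exercise value = 29.5000 > continuation, so V_d = 29.5000 (exercise)
Node 0 (S = 95): continuation = 1/1.03·[0.4333·6.8587 + 0.5667·29.5000] = 19.1153; exercise value = 20.0000 > continuation, so V_0 = 20.0000 (exercise)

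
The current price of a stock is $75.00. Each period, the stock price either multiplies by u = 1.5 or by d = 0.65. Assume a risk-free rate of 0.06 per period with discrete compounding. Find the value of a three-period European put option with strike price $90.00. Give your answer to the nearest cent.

Risk-neutral probability p = (1 + 0.06 − 0.65)/(1.5 − 0.65) = 0.4100/0.8500 = 0.4824
Terminal stock prices: S_uuu = 253.1, S_uud = 109.7, S_udd = 47.53, S_ddd = 20.6
Terminal payoffs (K − S): max(-163.1, 0) = 0, max(-19.69, 0) = 0, max(42.47, 0) = 42.47, max(69.4, 0) = 69.4
Node uu (S = 168.8): V_uu = 1/1.06·[0.4824·0.0000 + 0.5176·0.0000] = 0.0000
Node ud (S = 73.12): V_ud = 1/1.06·[0.4824·0.0000 + 0.5176·42.4687] = 20.7395
Node dd (S = 31.69): V_dd = 1/1.06·[0.4824·42.4687 + 0.5176·69.4031] = 53.2182
Node u (S = 112.5): V_u = 1/1.06·[0.4824·0.0000 + 0.5176·20.7395] = 10.1280
Node d (S = 48.75): V_d = 1/1.06·[0.4824·20.7395 + 0.5176·53.2182] = 35.4264
Node 0 (S = 75): V_0 = 1/1.06·[0.4824·10.1280 + 0.5176·35.4264] = 21.9091

$21.91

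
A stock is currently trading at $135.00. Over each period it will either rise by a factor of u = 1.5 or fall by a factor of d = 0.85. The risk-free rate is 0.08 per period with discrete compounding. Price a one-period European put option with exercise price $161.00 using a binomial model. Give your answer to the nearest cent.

$27.67

Risk-neutral probability p = (1 + 0.08 − 0.85)/(1.5 − 0.85) = 0.2300/0.6500 = 0.3538
Terminal stock prices: S_u = 202.5, S_d = 114.8
Terminal payoffs (K − S): max(-41.5, 0) = 0, max(46.25, 0) = 46.25
Node 0 (S = 135): V_0 = 1/1.08·[0.3538·0.0000 + 0.6462·46.2500] = 27.6709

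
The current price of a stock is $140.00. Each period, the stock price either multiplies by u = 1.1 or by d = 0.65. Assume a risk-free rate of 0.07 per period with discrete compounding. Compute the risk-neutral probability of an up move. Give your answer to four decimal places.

p = 0.9333

Risk-neutral probability p = (1 + 0.07 − 0.65)/(1.1 − 0.65) = 0.4200/0.4500 = 0.9333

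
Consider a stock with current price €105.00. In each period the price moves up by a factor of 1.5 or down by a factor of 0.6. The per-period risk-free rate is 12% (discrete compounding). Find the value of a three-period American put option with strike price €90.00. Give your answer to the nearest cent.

Risk-neutral probability p = (1 + 0.12 − 0.6)/(1.5 − 0.6) = 0.5200/0.9000 = 0.5778
Terminal stock prices: S_uuu = 354.4, S_uud = 141.8, S_udd = 56.7, S_ddd = 22.68
Terminal payoffs (K − S): max(-264.4, 0) = 0, max(-51.75, 0) = 0, max(33.3, 0) = 33.3, max(67.32, 0) = 67.32
Node uu (S = 236.2): continuation = 1/1.12·[0.5778·0.0000 + 0.4222·0.0000] = 0.0000; exercise value = 0.0000 ≤ continuation, so V_uu = 0.0000
Node ud (S = 94.5): continuation = 1/1.12·[0.5778·0.0000 + 0.4222·33.3000] = 12.5536; exercise value = 0.0000 ≤ continuation, so V_ud = 12.5536
Node dd (S = 37.8): continuation = 1/1.12·[0.5778·33.3000 + 0.4222·67.3200] = 42.5571; exercise value = 52.2000 > continuation, so V_dd = 52.2000 (exercise)
Node u (S = 157.5): continuation = 1/1.12·[0.5778·0.0000 + 0.4222·12.5536] = 4.7325; exercise value = 0.0000 ≤ continuation, so V_u = 4.7325
Node d (S = 63): continuation = 1/1.12·[0.5778·12.5536 + 0.4222·52.2000] = 26.1546; exercise value = 27.0000 > continuation, so V_d = 27.0000 (exercise)
Node 0 (S = 105): continuation = 1/1.12·[0.5778·4.7325 + 0.4222·27.0000] = 12.6199; exercise value = 0.0000 ≤ continuation, so V_0 = 12.6199

€12.62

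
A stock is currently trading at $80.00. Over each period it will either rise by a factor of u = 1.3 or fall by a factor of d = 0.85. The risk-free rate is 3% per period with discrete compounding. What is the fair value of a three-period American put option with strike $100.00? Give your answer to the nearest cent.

Risk-neutral probability p = (1 + 0.03 − 0.85)/(1.3 − 0.85) = 0.1800/0.4500 = 0.4000
Terminal stock prices: S_uuu = 175.8, S_uud = 114.9, S_udd = 75.14, S_ddd = 49.13
Terminal payoffs (K − S): max(-75.76, 0) = 0, max(-14.92, 0) = 0, max(24.86, 0) = 24.86, max(50.87, 0) = 50.87
Node uu (S = 135.2): continuation = 1/1.03·[0.4000·0.0000 + 0.6000·0.0000] = 0.0000; exercise value = 0.0000 ≤ continuation, so V_uu = 0.0000
Node ud (S = 88.4): continuation = 1/1.03·[0.4000·0.0000 + 0.6000·24.8600] = 14.4816; exercise value = 11.6000 ≤ continuation, so V_ud = 14.4816
Node dd (S = 57.8): continuation = 1/1.03·[0.4000·24.8600 + 0.6000·50.8700] = 39.2874; exercise value = 42.2000 > continuation, so V_dd = 42.2000 (exercise)
Node u (S = 104): continuation = 1/1.03·[0.4000·0.0000 + 0.6000·14.4816] = 8.4359; exercise value = 0.0000 ≤ continuation, so V_u = 8.4359
Node d (S = 68): continuation = 1/1.03·[0.4000·14.4816 + 0.6000·42.2000] = 30.2064; exercise value = 32.0000 > continuation, so V_d = 32.0000 (exercise)
Node 0 (S = 80): continuation = 1/1.03·[0.4000·8.4359 + 0.6000·32.0000] = 21.9168; exercise value = 20.0000 ≤ continuation, so V_0 = 21.9168

$21.92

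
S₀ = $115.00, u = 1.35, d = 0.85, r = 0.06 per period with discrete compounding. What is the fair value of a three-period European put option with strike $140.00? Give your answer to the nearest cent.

$21.27

Risk-neutral probability p = (1 + 0.06 − 0.85)/(1.35 − 0.85) = 0.2100/0.5000 = 0.4200
Terminal stock prices: S_uuu = 282.9, S_uud = 178.1, S_udd = 112.2, S_ddd = 70.62
Terminal payoffs (K − S): max(-142.9, 0) = 0, max(-38.15, 0) = 0, max(27.83, 0) = 27.83, max(69.38, 0) = 69.38
Node uu (S = 209.6): V_uu = 1/1.06·[0.4200·0.0000 + 0.5800·0.0000] = 0.0000
Node ud (S = 132): V_ud = 1/1.06·[0.4200·0.0000 + 0.5800·27.8319] = 15.2288
Node dd (S = 83.09): V_dd = 1/1.06·[0.4200·27.8319 + 0.5800·69.3756] = 48.9880
Node u (S = 155.2): V_u = 1/1.06·[0.4200·0.0000 + 0.5800·15.2288] = 8.3327
Node d (S = 97.75): V_d = 1/1.06·[0.4200·15.2288 + 0.5800·48.9880] = 32.8388
Node 0 (S = 115): V_0 = 1/1.06·[0.4200·8.3327 + 0.5800·32.8388] = 21.2700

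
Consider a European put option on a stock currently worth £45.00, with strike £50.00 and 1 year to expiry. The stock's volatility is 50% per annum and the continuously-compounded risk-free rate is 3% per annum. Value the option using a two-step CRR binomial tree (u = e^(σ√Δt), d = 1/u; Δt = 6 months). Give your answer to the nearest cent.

CRR parameters: u = e^(σ√Δt) = e^(0.5·√0.5) = 1.4241, d = 1/u = 0.7022
Per-period rate: rΔt = 0.03·0.5 = 0.015, so R = e^0.015 = 1.0151
Risk-neutral probability p = (e^0.015 − 0.7022)/(1.4241 − 0.7022) = 0.3129/0.7219 = 0.4335
Terminal stock prices: S_uu = 91.27, S_ud = 45, S_dd = 22.19
Terminal payoffs (K − S): max(-41.27, 0) = 0, max(5, 0) = 5, max(27.81, 0) = 27.81
Node u (S = 64.09): V_u = e^(−0.015)·[0.4335·0.0000 + 0.5665·5.0000] = 2.7906
Node d (S = 31.6): V_d = e^(−0.015)·[0.4335·5.0000 + 0.5665·27.8119] = 17.6571
Node 0 (S = 45): V_0 = e^(−0.015)·[0.4335·2.7906 + 0.5665·17.6571] = 11.0462

£11.05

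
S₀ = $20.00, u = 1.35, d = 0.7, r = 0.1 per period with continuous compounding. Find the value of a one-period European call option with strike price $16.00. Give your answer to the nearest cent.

$6.20

Risk-neutral probability p = (e^0.1 − 0.7)/(1.35 − 0.7) = 0.4052/0.6500 = 0.6233
Terminal stock prices: S_u = 27, S_d = 14
Terminal payoffs (S − K): max(11, 0) = 11, max(-2, 0) = 0
Node 0 (S = 20): V_0 = e^(−0.1)·[0.6233·11.0000 + 0.3767·0.0000] = 6.2042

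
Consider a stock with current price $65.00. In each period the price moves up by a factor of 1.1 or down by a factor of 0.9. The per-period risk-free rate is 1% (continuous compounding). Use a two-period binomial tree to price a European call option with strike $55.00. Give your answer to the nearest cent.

$11.56

Risk-neutral probability p = (e^0.01 − 0.9)/(1.1 − 0.9) = 0.1101/0.2000 = 0.5503
Terminal stock prices: S_uu = 78.65, S_ud = 64.35, S_dd = 52.65
Terminal payoffs (S − K): max(23.65, 0) = 23.65, max(9.35, 0) = 9.35, max(-2.35, 0) = 0
Node u (S = 71.5): V_u = e^(−0.01)·[0.5503·23.6500 + 0.4497·9.3500] = 17.0473
Node d (S = 58.5): V_d = e^(−0.01)·[0.5503·9.3500 + 0.4497·0.0000] = 5.0937
Node 0 (S = 65): V_0 = e^(−0.01)·[0.5503·17.0473 + 0.4497·5.0937] = 11.5550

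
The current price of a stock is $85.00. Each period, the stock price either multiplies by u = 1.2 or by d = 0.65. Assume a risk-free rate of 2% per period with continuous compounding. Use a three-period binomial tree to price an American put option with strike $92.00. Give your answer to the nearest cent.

Risk-neutral probability p = (e^0.02 − 0.65)/(1.2 − 0.65) = 0.3702/0.5500 = 0.6731
Terminal stock prices: S_uuu = 146.9, S_uud = 79.56, S_udd = 43.1, S_ddd = 23.34
Terminal payoffs (K − S): max(-54.88, 0) = 0, max(12.44, 0) = 12.44, max(48.9, 0) = 48.9, max(68.66, 0) = 68.66
Node uu (S = 122.4): continuation = e^(−0.02)·[0.6731·0.0000 + 0.3269·12.4400] = 3.9862; exercise value = 0.0000 ≤ continuation, so V_uu = 3.9862
Node ud (S = 66.3): continuation = e^(−0.02)·[0.6731·12.4400 + 0.3269·48.9050] = 23.8783; exercise value = 25.7000 > continuation, so V_ud = 25.7000 (exercise)
Node dd (S = 35.91): continuation = e^(−0.02)·[0.6731·48.9050 + 0.3269·68.6569] = 54.2658; exercise value = 56.0875 > continuation, so V_dd = 56.0875 (exercise)
Node u (S = 102): continuation = e^(−0.02)·[0.6731·3.9862 + 0.3269·25.7000] = 10.8651; exercise value = 0.0000 ≤ continuation, so V_u = 10.8651
Node d (S = 55.25): continuation = e^(−0.02)·[0.6731·25.7000 + 0.3269·56.0875] = 34.9283; exercise value = 36.7500 > continuation, so V_d = 36.7500 (exercise)
Node 0 (S = 85): continuation = e^(−0.02)·[0.6731·10.8651 + 0.3269·36.7500] = 18.9443; exercise value = 7.0000 ≤ continuation, so V_0 = 18.9443

$18.94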